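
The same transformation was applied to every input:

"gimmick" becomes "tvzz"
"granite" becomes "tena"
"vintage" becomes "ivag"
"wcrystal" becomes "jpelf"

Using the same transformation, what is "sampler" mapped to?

fnzc

The rule is to shift every letter 13 places forward in the alphabet (wrapping around) — i.e. ROT13, then delete the last 3 characters.
Applying both steps to "sampler": "fnzcyre", then "fnzc".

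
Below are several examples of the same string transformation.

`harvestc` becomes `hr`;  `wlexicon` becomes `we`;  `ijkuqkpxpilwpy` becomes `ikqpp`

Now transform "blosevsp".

The transformation: keep every other character starting from the first (positions 1st, 3rd, 5th, ...), then delete the last 2 characters.
For "blosevsp", step one produces "boes"; step two turns that into "bo".
(Check on "ijkuqkpxpilwpy": → "ikqpplp" → "ikqpp" ✓)

bo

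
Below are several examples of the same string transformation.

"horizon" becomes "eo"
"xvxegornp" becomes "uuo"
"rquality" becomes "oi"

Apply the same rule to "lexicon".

The rule is to shift every letter 3 places backward in the alphabet (wrapping around), then keep only the vowels.
Working it through for "lexicon": intermediate "ibufzlk", final "iu".

iu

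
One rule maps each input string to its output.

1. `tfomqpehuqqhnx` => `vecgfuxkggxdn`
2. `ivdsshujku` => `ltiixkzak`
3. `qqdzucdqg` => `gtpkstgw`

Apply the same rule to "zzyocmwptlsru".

The pattern: delete the first character, then shift every letter 10 places backward in the alphabet (wrapping around).
Applying both steps to "zzyocmwptlsru": "zyocmwptlsru", then "poescmfjbihk".

poescmfjbihk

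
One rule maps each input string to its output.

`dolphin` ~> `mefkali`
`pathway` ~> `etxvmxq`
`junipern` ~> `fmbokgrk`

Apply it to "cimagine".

In each case the input is transformed by: move the first 3 characters to the end (rotate left by 3), then shift every letter 3 places backward in the alphabet (wrapping around).
For "cimagine" the result is "xdfkbzfj".

xdfkbzfj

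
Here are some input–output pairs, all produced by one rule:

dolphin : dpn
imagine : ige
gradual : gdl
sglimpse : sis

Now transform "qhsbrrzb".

What's happening: keep one character in every 3, starting at position 1 (positions 1st, 4th, 7th, ...).
So "qhsbrrzb" becomes "qbz".

qbz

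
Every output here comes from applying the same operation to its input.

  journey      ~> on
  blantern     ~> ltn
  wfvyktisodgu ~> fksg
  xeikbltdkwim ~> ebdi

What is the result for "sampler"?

al

The pattern: keep one character in every 3, starting at position 2 (positions 2nd, 5th, 8th, ...).
"sampler" → "al".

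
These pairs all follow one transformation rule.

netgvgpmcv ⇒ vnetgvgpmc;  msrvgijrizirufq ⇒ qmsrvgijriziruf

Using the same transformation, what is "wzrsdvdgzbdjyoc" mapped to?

In each case the input is transformed by: move the last character to the front.
So "wzrsdvdgzbdjyoc" becomes "cwzrsdvdgzbdjyo".

cwzrsdvdgzbdjyo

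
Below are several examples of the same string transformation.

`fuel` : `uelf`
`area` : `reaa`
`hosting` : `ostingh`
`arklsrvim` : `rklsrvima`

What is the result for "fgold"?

Looking at the pairs, the operation is to move the first character to the end.
Doing the same to "fgold": "goldf".

goldf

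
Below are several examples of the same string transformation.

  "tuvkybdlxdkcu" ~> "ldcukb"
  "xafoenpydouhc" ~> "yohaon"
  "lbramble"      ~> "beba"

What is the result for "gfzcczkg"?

zgfc

The pattern: keep every other character starting from the second (positions 2nd, 4th, 6th, ...), then swap the front and back halves of the string.
Working it through for "gfzcczkg": intermediate "fczg", final "zgfc".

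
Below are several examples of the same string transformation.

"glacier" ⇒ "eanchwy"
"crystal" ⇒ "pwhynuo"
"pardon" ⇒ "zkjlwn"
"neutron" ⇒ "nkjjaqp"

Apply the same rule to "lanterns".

Looking at the pairs, the operation is to move the last 3 characters to the front (rotate right by 3), then shift every letter 4 places backward in the alphabet (wrapping around).
"lanterns" → "rnslante" → "njohwjpa".

njohwjpa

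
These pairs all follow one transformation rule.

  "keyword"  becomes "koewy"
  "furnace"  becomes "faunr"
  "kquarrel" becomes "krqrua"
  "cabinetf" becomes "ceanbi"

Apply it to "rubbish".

Rule — delete the last 2 characters, then take characters alternately from the front and the back (1st, last, 2nd, 2nd-last, ...).
Applying that to "rubbish" gives "riubb".
(Check on "keyword": → "keywo" → "koewy" ✓)

riubb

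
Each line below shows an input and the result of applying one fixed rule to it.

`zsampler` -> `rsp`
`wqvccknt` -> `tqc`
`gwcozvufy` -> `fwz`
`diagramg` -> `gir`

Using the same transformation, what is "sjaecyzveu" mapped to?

vjc

In each case the input is transformed by: keep one character in every 3, starting at position 2 (positions 2nd, 5th, 8th, ...), then move the last character to the front.
"sjaecyzveu" → "vjc".
(Check on "wqvccknt": → "qct" → "tqc" ✓)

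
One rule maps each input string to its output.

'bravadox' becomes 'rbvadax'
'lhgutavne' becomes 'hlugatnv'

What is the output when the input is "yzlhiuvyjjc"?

zyhluiyvjj

The pattern: swap each adjacent pair of characters (1↔2, 3↔4, ...), then delete the last character.
Applying both steps to "yzlhiuvyjjc": "zyhluiyvjjc", then "zyhluiyvjj".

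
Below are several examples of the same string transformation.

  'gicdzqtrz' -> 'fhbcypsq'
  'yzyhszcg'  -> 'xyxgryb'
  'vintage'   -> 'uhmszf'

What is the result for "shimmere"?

rghlldq

In each case the input is transformed by: delete the last character, then shift every letter 1 place backward in the alphabet (wrapping around).
For "shimmere", step one produces "shimmer"; step two turns that into "rghlldq".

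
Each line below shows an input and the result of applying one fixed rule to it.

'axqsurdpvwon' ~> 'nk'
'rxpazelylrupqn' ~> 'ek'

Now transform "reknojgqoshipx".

In each case the input is transformed by: shift every letter 13 places forward in the alphabet (wrapping around) — i.e. ROT13, then keep only the first 2 characters.
"reknojgqoshipx" → "erxabwtdbfuvck" → "er".

er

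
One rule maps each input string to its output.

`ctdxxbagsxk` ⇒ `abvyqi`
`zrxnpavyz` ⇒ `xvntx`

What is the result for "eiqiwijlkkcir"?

couhiap

The transformation: shift every letter 2 places backward in the alphabet (wrapping around), then keep every other character starting from the first (positions 1st, 3rd, 5th, ...).
For "eiqiwijlkkcir", step one produces "cgogughjiiagp"; step two turns that into "couhiap".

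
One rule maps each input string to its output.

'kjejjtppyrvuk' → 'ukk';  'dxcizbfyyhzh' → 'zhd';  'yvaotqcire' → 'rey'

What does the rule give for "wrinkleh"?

The pattern: move the last 2 characters to the front (rotate right by 2), then keep only the first 3 characters.
On "wrinkleh": the first step gives "ehwrinkl", and the second then gives "ehw".

ehw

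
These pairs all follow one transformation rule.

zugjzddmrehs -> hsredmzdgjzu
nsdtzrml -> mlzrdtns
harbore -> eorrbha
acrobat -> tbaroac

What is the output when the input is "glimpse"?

The transformation: swap each adjacent pair of characters (1↔2, 3↔4, ...), then reverse the string.
Starting from "glimpse": after the first operation, "lgmispe"; after the second, "epsimgl".
(Check on "zugjzddmrehs": → "uzjgdzmdersh" → "hsredmzdgjzu" ✓)

epsimgl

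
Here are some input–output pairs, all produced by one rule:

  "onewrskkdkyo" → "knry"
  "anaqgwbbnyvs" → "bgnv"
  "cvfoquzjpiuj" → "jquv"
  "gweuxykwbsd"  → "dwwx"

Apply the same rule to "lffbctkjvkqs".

What's happening: keep one character in every 3, starting at position 2 (positions 2nd, 5th, 8th, ...), then sort the characters into alphabetical order.
On "lffbctkjvkqs": the first step gives "fcjq", and the second then gives "cfjq".

cfjq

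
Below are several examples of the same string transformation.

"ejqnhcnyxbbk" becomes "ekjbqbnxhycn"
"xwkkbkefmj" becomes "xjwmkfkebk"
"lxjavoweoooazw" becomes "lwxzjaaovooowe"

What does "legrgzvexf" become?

lfexgervgz

What's happening: take characters alternately from the front and the back (1st, last, 2nd, 2nd-last, ...).
So "legrgzvexf" becomes "lfexgervgz".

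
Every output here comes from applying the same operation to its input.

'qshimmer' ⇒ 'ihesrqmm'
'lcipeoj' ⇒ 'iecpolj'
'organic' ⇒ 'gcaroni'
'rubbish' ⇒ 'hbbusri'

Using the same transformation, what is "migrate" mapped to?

geatrmi

The pattern: sort the characters into reverse alphabetical order, then move the last 3 characters to the front (rotate right by 3).
Working it through for "migrate": intermediate "trmigea", final "geatrmi".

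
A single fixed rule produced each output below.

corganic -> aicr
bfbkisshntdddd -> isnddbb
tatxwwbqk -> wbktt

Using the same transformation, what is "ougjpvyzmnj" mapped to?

pymjog

The rule is to keep every other character starting from the first (positions 1st, 3rd, 5th, ...), then move the first 2 characters to the end (rotate left by 2).
On "ougjpvyzmnj": the first step gives "ogpymj", and the second then gives "pymjog".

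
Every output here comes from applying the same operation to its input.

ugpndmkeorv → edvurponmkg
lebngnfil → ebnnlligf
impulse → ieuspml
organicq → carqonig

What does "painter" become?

Rule — sort the characters into reverse alphabetical order, then move the last 2 characters to the front (rotate right by 2).
On "painter": the first step gives "trpniea", and the second then gives "eatrpni".

eatrpni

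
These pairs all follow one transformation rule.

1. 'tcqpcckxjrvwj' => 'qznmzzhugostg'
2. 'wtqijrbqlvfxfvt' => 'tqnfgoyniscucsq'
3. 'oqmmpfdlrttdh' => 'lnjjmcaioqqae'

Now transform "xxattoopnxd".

uuxqqllmkua

Each output is the input with this applied: shift every letter 3 places backward in the alphabet (wrapping around).
"xxattoopnxd" → "uuxqqllmkua".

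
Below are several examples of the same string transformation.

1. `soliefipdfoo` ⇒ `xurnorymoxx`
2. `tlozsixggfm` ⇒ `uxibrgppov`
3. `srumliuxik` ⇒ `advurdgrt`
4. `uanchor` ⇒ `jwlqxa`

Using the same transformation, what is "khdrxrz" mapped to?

The pattern: delete the first character, then shift every letter 9 places forward in the alphabet (wrapping around).
On "khdrxrz": the first step gives "hdrxrz", and the second then gives "qmagai".

qmagai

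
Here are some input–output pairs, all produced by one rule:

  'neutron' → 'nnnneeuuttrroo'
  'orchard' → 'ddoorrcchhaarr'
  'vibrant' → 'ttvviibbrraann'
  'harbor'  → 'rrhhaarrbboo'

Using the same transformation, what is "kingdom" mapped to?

The transformation: move the last character to the front, then double every character.
For "kingdom" the result is "mmkkiinnggddoo".

mmkkiinnggddoo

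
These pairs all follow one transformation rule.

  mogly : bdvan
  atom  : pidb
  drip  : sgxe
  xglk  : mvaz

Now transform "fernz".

utgco

Looking at the pairs, the operation is to shift every letter 11 places backward in the alphabet (wrapping around).
Doing the same to "fernz": "utgco".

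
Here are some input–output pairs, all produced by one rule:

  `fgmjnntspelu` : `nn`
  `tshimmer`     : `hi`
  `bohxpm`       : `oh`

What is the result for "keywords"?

yw

Each output is the input with this applied: swap the front and back halves of the string, then keep only the last 2 characters.
Starting from "keywords": after the first operation, "ordskeyw"; after the second, "yw".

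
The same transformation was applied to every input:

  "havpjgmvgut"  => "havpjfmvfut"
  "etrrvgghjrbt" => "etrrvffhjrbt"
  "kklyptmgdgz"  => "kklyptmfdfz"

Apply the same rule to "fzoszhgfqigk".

fzoszhffqifk

The pattern: replace every "g" with "f".
Applying that to "fzoszhgfqigk" gives "fzoszhffqifk".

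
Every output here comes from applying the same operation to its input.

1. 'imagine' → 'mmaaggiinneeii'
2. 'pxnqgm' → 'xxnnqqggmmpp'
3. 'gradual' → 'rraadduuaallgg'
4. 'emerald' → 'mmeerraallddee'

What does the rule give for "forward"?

oorrwwaarrddff

In each case the input is transformed by: double every character, then move the first 2 characters to the end (rotate left by 2).
Applying that to "forward" gives "oorrwwaarrddff".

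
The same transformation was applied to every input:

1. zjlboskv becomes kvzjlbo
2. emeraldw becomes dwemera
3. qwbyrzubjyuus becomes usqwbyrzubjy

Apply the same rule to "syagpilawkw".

Each output is the input with this applied: move the last 2 characters to the front (rotate right by 2), then delete the last character.
"syagpilawkw" → "kwsyagpila".

kwsyagpila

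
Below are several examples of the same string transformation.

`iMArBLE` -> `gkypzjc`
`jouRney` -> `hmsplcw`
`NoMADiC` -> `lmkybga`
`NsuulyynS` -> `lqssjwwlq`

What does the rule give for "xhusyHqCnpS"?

vfsqwfoalnq

The rule is to shift every letter 2 places backward in the alphabet (wrapping around), then convert every letter to lowercase.
Working it through for "xhusyHqCnpS": intermediate "vfsqwFoAlnQ", final "vfsqwfoalnq".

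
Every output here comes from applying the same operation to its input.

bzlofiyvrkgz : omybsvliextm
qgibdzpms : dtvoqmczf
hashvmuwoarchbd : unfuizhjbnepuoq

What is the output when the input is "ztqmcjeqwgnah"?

mgdzpwrdjtanu

The transformation: shift every letter 13 places forward in the alphabet (wrapping around) — i.e. ROT13.
For "ztqmcjeqwgnah" the result is "mgdzpwrdjtanu".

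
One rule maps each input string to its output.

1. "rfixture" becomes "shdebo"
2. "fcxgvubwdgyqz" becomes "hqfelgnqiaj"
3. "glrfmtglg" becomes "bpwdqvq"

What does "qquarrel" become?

ekbbov

The rule is to delete the first 2 characters, then shift every letter 10 places forward in the alphabet (wrapping around).
"qquarrel" → "uarrel" → "ekbbov".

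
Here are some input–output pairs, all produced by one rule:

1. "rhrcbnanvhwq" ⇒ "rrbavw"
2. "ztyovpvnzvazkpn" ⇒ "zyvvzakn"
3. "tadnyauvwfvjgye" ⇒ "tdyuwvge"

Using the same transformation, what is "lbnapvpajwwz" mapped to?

The transformation: keep every other character starting from the first (positions 1st, 3rd, 5th, ...).
For "lbnapvpajwwz" the result is "lnppjw".

lnppjw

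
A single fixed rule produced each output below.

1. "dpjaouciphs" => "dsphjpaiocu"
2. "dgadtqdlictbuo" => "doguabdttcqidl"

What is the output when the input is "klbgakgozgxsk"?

kklsbxggazkog

The rule is to take characters alternately from the front and the back (1st, last, 2nd, 2nd-last, ...).
So "klbgakgozgxsk" becomes "kklsbxggazkog".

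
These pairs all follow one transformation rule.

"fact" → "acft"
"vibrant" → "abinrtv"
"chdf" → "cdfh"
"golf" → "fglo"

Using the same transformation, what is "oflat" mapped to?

aflot

The rule is to sort the characters into alphabetical order.
For "oflat" the result is "aflot".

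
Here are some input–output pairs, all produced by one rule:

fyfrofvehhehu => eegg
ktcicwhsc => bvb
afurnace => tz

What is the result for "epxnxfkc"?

we

In each case the input is transformed by: shift every letter 1 place backward in the alphabet (wrapping around), then keep one character in every 3, starting at position 3 (positions 3rd, 6th, 9th, ...).
"epxnxfkc" → "dowmwejb" → "we".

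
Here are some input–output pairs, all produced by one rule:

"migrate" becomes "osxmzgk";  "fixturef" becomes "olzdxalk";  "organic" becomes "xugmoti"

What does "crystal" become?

The pattern: swap each adjacent pair of characters (1↔2, 3↔4, ...), then shift every letter 6 places forward in the alphabet (wrapping around).
On "crystal": the first step gives "rcsyatl", and the second then gives "xiyegzr".

xiyegzr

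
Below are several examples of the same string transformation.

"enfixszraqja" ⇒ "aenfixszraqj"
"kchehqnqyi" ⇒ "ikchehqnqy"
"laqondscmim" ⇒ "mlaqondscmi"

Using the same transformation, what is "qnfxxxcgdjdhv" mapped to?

vqnfxxxcgdjdh

Rule — move the last character to the front.
So "qnfxxxcgdjdhv" becomes "vqnfxxxcgdjdh".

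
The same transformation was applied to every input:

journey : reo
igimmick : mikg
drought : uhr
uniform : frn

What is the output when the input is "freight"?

The transformation: keep every other character starting from the second (positions 2nd, 4th, 6th, ...), then move the first character to the end.
Working it through for "freight": intermediate "rih", final "ihr".

ihr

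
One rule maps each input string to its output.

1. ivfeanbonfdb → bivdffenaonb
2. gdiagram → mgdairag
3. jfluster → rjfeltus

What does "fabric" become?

Looking at the pairs, the operation is to swap the first and last characters, then take characters alternately from the front and the back (1st, last, 2nd, 2nd-last, ...).
Applying both steps to "fabric": "cabrif", then "cfaibr".

cfaibr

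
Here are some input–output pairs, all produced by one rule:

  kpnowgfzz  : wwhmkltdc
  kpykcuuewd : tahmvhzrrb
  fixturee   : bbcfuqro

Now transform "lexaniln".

ikibuxkf

The transformation: move the last 2 characters to the front (rotate right by 2), then shift every letter 3 places backward in the alphabet (wrapping around).
On "lexaniln": the first step gives "lnlexani", and the second then gives "ikibuxkf".
(Check on "kpnowgfzz": → "zzkpnowgf" → "wwhmkltdc" ✓)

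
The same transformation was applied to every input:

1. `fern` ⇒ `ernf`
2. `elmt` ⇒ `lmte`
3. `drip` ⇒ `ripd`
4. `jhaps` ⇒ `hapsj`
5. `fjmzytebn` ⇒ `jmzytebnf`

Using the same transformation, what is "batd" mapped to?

The rule is to move the first character to the end.
So "batd" becomes "atdb".

atdb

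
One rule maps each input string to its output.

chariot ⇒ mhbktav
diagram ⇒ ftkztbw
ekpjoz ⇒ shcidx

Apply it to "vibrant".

The transformation: shift every letter 7 places backward in the alphabet (wrapping around), then reverse the string.
Starting from "vibrant": after the first operation, "obuktgm"; after the second, "mgtkubo".

mgtkubo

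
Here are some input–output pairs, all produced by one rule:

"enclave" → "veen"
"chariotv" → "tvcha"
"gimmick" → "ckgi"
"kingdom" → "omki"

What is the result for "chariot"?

otch

Rule — move the last 2 characters to the front (rotate right by 2), then delete the last 3 characters.
For "chariot", step one produces "otchari"; step two turns that into "otch".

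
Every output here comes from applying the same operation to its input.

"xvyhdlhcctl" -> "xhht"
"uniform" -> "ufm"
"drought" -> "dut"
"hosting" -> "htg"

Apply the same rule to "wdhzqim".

What's happening: keep one character in every 3, starting at position 1 (positions 1st, 4th, 7th, ...).
Doing the same to "wdhzqim": "wzm".

wzm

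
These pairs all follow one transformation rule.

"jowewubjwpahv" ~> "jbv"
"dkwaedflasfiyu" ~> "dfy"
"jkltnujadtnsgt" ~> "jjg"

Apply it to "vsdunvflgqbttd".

vft

In each case the input is transformed by: keep every other character starting from the first (positions 1st, 3rd, 5th, ...), then keep one character in every 3, starting at position 1 (positions 1st, 4th, 7th, ...).
For "vsdunvflgqbttd", step one produces "vdnfgbt"; step two turns that into "vft".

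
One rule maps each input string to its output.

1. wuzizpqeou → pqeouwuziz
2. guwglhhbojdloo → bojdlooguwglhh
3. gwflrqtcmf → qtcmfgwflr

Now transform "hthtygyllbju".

Rule — swap the front and back halves of the string.
"hthtygyllbju" → "yllbjuhthtyg".

yllbjuhthtyg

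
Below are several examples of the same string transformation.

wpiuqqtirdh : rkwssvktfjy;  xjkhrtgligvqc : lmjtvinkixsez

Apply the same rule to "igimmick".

The transformation: shift every letter 2 places forward in the alphabet (wrapping around), then move the first character to the end.
Starting from "igimmick": after the first operation, "kikookem"; after the second, "ikookemk".
(Check on "wpiuqqtirdh": → "yrkwssvktfj" → "rkwssvktfjy" ✓)

ikookemk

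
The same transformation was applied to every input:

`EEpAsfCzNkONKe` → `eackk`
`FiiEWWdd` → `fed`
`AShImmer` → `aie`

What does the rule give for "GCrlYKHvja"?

The pattern: keep one character in every 3, starting at position 1 (positions 1st, 4th, 7th, ...), then convert every letter to lowercase.
Applying both steps to "GCrlYKHvja": "GlHa", then "glha".
(Check on "EEpAsfCzNkONKe": → "EACkK" → "eackk" ✓)

glha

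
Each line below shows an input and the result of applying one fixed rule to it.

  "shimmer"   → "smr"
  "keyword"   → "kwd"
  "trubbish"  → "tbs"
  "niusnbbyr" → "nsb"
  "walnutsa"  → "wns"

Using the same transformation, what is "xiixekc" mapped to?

What's happening: keep one character in every 3, starting at position 1 (positions 1st, 4th, 7th, ...).
So "xiixekc" becomes "xxc".

xxc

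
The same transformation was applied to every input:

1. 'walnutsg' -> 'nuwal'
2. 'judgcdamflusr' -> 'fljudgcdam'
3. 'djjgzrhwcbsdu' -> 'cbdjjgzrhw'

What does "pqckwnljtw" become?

Rule — delete the last 3 characters, then move the last 2 characters to the front (rotate right by 2).
On "pqckwnljtw": the first step gives "pqckwnl", and the second then gives "nlpqckw".

nlpqckw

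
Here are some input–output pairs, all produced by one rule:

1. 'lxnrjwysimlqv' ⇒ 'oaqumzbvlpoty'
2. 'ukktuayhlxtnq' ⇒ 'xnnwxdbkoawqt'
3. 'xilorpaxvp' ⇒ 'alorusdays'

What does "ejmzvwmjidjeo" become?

hmpcyzpmlgmhr

The pattern: shift every letter 3 places forward in the alphabet (wrapping around).
So "ejmzvwmjidjeo" becomes "hmpcyzpmlgmhr".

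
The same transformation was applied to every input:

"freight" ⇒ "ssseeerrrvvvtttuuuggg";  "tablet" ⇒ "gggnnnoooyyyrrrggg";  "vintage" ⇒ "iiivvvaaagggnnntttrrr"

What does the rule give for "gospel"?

Looking at the pairs, the operation is to shift every letter 13 places forward in the alphabet (wrapping around) — i.e. ROT13, then repeat every character 3 times.
Working it through for "gospel": intermediate "tbfcry", final "tttbbbfffcccrrryyy".

tttbbbfffcccrrryyy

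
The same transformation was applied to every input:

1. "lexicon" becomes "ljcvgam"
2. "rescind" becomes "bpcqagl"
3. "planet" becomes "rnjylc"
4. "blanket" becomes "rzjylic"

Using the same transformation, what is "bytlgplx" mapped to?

vzwrjenj

Looking at the pairs, the operation is to move the last character to the front, then shift every letter 2 places backward in the alphabet (wrapping around).
On "bytlgplx": the first step gives "xbytlgpl", and the second then gives "vzwrjenj".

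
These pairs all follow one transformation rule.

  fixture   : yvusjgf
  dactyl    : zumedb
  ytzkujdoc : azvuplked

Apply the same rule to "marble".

snmfcb

In each case the input is transformed by: sort the characters into reverse alphabetical order, then shift every letter 1 place forward in the alphabet (wrapping around).
On "marble": the first step gives "rmleba", and the second then gives "snmfcb".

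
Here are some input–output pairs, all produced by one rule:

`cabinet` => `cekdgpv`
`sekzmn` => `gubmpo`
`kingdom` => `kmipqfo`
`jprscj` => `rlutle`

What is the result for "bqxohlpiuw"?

What's happening: shift every letter 2 places forward in the alphabet (wrapping around), then swap each adjacent pair of characters (1↔2, 3↔4, ...).
Applying both steps to "bqxohlpiuw": "dszqjnrkwy", then "sdqznjkryw".

sdqznjkryw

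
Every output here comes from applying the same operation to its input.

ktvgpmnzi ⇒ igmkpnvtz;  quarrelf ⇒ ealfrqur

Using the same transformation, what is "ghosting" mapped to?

ggihonts

What's happening: sort the characters into alphabetical order, then swap each adjacent pair of characters (1↔2, 3↔4, ...).
"ghosting" → "gghinost" → "ggihonts".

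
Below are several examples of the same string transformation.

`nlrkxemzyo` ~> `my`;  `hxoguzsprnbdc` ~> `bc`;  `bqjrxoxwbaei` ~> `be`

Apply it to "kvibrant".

rn

The transformation: keep every other character starting from the first (positions 1st, 3rd, 5th, ...), then keep only the last 2 characters.
Working it through for "kvibrant": intermediate "kirn", final "rn".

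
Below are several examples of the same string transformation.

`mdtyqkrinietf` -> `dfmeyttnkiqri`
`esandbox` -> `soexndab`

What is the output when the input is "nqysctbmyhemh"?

Each output is the input with this applied: swap each adjacent pair of characters (1↔2, 3↔4, ...), then take characters alternately from the front and the back (1st, last, 2nd, 2nd-last, ...).
On "nqysctbmyhemh": the first step gives "qnsytcmbhymeh", and the second then gives "qhnesmyythcbm".

qhnesmyythcbm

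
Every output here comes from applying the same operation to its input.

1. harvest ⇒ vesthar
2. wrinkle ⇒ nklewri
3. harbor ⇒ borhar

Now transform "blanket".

Each output is the input with this applied: move the first 3 characters to the end (rotate left by 3).
Doing the same to "blanket": "nketbla".

nketbla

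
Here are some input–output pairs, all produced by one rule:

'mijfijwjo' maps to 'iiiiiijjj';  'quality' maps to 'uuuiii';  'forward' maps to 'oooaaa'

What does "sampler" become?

Rule — keep one character in every 3, starting at position 2 (positions 2nd, 5th, 8th, ...), then repeat every character 3 times.
Applying both steps to "sampler": "al", then "aaalll".

aaalll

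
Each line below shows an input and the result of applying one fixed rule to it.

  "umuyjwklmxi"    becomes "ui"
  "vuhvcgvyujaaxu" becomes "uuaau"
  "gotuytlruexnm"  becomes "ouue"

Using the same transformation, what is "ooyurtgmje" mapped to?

oue

In each case the input is transformed by: delete the first character, then keep only the vowels.
So "ooyurtgmje" becomes "oue".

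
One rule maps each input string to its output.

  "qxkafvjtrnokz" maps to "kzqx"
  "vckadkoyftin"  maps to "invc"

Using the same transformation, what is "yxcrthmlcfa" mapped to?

The rule is to move the last 2 characters to the front (rotate right by 2), then keep only the first 4 characters.
Applying both steps to "yxcrthmlcfa": "fayxcrthmlc", then "fayx".
(Check on "qxkafvjtrnokz": → "kzqxkafvjtrno" → "kzqx" ✓)

fayx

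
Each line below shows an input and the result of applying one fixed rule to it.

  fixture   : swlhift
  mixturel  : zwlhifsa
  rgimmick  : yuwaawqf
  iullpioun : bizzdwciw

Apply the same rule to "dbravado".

The rule is to shift every letter 12 places backward in the alphabet (wrapping around), then swap the first and last characters.
Applying that to "dbravado" gives "cpfojorr".

cpfojorr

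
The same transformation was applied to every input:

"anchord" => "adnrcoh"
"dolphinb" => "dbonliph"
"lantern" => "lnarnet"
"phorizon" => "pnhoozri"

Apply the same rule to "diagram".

dmiaarg

The rule is to take characters alternately from the front and the back (1st, last, 2nd, 2nd-last, ...).
On "diagram" that produces "dmiaarg".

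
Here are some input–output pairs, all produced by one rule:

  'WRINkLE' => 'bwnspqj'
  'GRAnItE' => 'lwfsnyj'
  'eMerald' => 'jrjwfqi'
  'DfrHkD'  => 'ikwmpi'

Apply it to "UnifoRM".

The pattern: shift every letter 5 places forward in the alphabet (wrapping around), then convert every letter to lowercase.
For "UnifoRM", step one produces "ZsnktWR"; step two turns that into "zsnktwr".

zsnktwr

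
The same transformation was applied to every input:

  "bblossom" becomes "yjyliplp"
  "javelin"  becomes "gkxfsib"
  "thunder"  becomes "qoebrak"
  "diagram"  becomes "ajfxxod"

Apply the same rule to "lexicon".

ikbluzf

What's happening: take characters alternately from the front and the back (1st, last, 2nd, 2nd-last, ...), then shift every letter 3 places backward in the alphabet (wrapping around).
Applying both steps to "lexicon": "lneoxci", then "ikbluzf".
(Check on "bblossom": → "bmbolsos" → "yjyliplp" ✓)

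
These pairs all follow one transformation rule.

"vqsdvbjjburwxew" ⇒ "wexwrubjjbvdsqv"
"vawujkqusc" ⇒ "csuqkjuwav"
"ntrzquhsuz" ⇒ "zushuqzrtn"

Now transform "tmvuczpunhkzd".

dzkhnupzcuvmt

The pattern: reverse the string.
So "tmvuczpunhkzd" becomes "dzkhnupzcuvmt".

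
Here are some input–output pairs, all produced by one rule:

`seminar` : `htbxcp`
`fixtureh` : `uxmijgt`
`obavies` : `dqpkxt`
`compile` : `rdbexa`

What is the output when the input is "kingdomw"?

zxcvsdb

Each output is the input with this applied: delete the last character, then shift every letter 11 places backward in the alphabet (wrapping around).
For "kingdomw", step one produces "kingdom"; step two turns that into "zxcvsdb".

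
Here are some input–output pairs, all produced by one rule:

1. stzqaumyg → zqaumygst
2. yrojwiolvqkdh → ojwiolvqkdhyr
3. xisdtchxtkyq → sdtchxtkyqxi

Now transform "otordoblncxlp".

Rule — move the first 2 characters to the end (rotate left by 2).
Doing the same to "otordoblncxlp": "ordoblncxlpot".

ordoblncxlpot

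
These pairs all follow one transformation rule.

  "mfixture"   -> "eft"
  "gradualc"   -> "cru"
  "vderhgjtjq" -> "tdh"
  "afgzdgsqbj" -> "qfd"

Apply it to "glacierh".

Rule — keep one character in every 3, starting at position 2 (positions 2nd, 5th, 8th, ...), then move the last character to the front.
Doing the same to "glacierh": "hli".

hli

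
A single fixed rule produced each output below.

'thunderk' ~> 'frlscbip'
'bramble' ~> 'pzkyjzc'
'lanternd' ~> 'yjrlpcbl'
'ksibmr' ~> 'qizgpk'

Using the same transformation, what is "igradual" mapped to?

Rule — swap each adjacent pair of characters (1↔2, 3↔4, ...), then shift every letter 2 places backward in the alphabet (wrapping around).
Starting from "igradual": after the first operation, "giarudla"; after the second, "egypsbjy".

egypsbjy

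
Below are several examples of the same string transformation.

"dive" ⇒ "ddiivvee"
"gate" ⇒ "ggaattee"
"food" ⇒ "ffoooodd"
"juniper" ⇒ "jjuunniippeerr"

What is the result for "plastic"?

What's happening: double every character.
"plastic" → "ppllaassttiicc".

ppllaassttiicc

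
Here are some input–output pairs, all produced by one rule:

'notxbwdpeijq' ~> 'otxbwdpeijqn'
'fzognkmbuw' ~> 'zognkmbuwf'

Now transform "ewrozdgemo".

wrozdgemoe

Rule — move the first character to the end.
So "ewrozdgemo" becomes "wrozdgemoe".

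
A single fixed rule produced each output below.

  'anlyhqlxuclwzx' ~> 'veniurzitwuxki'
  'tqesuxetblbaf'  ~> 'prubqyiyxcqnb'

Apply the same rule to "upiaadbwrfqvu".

The pattern: move the first 3 characters to the end (rotate left by 3), then shift every letter 3 places backward in the alphabet (wrapping around).
"upiaadbwrfqvu" → "aadbwrfqvuupi" → "xxaytocnsrrmf".

xxaytocnsrrmf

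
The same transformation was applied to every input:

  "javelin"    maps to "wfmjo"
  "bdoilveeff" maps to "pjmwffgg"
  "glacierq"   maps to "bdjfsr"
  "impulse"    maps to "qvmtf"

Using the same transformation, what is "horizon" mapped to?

The pattern: delete the first 2 characters, then shift every letter 1 place forward in the alphabet (wrapping around).
For "horizon", step one produces "rizon"; step two turns that into "sjapo".

sjapo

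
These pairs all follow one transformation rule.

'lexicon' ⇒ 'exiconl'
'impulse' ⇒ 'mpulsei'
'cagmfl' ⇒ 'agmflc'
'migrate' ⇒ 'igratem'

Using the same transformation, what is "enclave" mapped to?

nclavee

In each case the input is transformed by: move the first character to the end.
Applying that to "enclave" gives "nclavee".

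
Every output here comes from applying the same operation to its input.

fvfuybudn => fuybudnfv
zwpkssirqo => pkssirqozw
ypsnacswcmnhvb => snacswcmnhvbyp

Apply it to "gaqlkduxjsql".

qlkduxjsqlga

Looking at the pairs, the operation is to move the first 2 characters to the end (rotate left by 2).
For "gaqlkduxjsql" the result is "qlkduxjsqlga".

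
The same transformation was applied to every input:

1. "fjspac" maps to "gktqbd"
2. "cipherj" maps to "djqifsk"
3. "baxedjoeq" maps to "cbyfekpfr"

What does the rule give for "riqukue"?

What's happening: shift every letter 1 place forward in the alphabet (wrapping around).
Doing the same to "riqukue": "sjrvlvf".

sjrvlvf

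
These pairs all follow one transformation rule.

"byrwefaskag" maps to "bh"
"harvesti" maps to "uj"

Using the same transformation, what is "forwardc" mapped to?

The transformation: shift every letter 1 place forward in the alphabet (wrapping around), then keep only the last 2 characters.
For "forwardc", step one produces "gpsxbsed"; step two turns that into "ed".

ed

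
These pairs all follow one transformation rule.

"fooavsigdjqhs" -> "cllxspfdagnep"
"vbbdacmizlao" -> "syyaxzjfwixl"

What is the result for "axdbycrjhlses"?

What's happening: shift every letter 3 places backward in the alphabet (wrapping around).
For "axdbycrjhlses" the result is "xuayvzogeipbp".

xuayvzogeipbp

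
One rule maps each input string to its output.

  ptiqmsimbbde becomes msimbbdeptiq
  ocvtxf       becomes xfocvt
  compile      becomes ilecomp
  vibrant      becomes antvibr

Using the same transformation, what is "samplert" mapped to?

lertsamp

The rule is to move the first character to the end, then move the first 3 characters to the end (rotate left by 3).
Working it through for "samplert": intermediate "amplerts", final "lertsamp".
(Check on "ptiqmsimbbde": → "tiqmsimbbdep" → "msimbbdeptiq" ✓)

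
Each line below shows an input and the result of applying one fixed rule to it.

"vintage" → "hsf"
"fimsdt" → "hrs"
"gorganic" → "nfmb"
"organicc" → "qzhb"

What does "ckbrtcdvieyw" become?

jqbudv

Looking at the pairs, the operation is to keep every other character starting from the second (positions 2nd, 4th, 6th, ...), then shift every letter 1 place backward in the alphabet (wrapping around).
On "ckbrtcdvieyw" that produces "jqbudv".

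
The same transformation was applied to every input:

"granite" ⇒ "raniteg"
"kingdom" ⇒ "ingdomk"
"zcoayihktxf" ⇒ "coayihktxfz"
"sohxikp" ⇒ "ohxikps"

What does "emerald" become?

Each output is the input with this applied: move the first character to the end.
Doing the same to "emerald": "meralde".

meralde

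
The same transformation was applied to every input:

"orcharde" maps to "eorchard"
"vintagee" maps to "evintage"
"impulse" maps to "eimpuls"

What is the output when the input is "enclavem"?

Rule — move the last character to the front.
Doing the same to "enclavem": "menclave".

menclave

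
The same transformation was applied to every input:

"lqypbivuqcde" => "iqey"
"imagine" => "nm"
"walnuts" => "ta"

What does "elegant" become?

The pattern: move the first 3 characters to the end (rotate left by 3), then keep one character in every 3, starting at position 3 (positions 3rd, 6th, 9th, ...).
Applying both steps to "elegant": "gantele", then "nl".

nl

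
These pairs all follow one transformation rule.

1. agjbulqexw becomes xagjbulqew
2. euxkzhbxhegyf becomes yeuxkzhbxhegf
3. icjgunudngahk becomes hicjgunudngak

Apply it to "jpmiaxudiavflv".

ljpmiaxudiavfv

Each output is the input with this applied: move the last character to the front, then swap the first and last characters.
Starting from "jpmiaxudiavflv": after the first operation, "vjpmiaxudiavfl"; after the second, "ljpmiaxudiavfv".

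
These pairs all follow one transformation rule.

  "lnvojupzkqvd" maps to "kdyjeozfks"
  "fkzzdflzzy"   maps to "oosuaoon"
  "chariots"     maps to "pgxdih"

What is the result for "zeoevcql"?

dtkrfa

The transformation: shift every letter 11 places backward in the alphabet (wrapping around), then delete the first 2 characters.
Applying both steps to "zeoevcql": "otdtkrfa", then "dtkrfa".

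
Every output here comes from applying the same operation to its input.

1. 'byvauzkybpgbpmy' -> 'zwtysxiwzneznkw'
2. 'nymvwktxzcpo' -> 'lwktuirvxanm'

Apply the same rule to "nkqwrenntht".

The pattern: shift every letter 2 places backward in the alphabet (wrapping around).
So "nkqwrenntht" becomes "lioupcllrfr".

lioupcllrfr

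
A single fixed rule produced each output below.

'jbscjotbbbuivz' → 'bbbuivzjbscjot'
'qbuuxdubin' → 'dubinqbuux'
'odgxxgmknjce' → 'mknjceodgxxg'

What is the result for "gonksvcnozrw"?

The transformation: swap the front and back halves of the string.
"gonksvcnozrw" → "cnozrwgonksv".

cnozrwgonksv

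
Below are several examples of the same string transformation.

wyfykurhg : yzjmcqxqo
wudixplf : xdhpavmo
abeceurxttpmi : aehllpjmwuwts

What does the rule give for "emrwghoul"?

dmgzyojew

Each output is the input with this applied: shift every letter 8 places backward in the alphabet (wrapping around), then reverse the string.
Working it through for "emrwghoul": intermediate "wejoyzgmd", final "dmgzyojew".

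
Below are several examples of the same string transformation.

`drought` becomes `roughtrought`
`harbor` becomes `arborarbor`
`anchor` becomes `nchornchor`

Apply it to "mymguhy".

ymguhyymguhy

Each output is the input with this applied: delete the first character, then write the whole string twice.
Applying both steps to "mymguhy": "ymguhy", then "ymguhyymguhy".
(Check on "harbor": → "arbor" → "arborarbor" ✓)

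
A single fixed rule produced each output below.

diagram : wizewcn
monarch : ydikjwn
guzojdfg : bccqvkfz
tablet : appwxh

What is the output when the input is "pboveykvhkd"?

gzlxkraugrd

Rule — move the last 2 characters to the front (rotate right by 2), then shift every letter 4 places backward in the alphabet (wrapping around).
For "pboveykvhkd", step one produces "kdpboveykvh"; step two turns that into "gzlxkraugrd".
(Check on "monarch": → "chmonar" → "ydikjwn" ✓)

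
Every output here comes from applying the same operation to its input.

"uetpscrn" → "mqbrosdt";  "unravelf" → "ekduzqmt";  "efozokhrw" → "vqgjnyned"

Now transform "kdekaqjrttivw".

vuhssqipzjdcj

What's happening: reverse the string, then shift every letter 1 place backward in the alphabet (wrapping around).
Applying both steps to "kdekaqjrttivw": "wvittrjqakedk", then "vuhssqipzjdcj".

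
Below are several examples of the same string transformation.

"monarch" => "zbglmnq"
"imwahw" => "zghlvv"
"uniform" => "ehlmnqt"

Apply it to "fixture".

dehqstw

Rule — sort the characters into alphabetical order, then shift every letter 1 place backward in the alphabet (wrapping around).
For "fixture", step one produces "efirtux"; step two turns that into "dehqstw".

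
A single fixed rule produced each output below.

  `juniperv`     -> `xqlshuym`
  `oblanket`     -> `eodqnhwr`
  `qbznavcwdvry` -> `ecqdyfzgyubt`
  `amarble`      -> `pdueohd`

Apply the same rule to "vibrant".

What's happening: shift every letter 3 places forward in the alphabet (wrapping around), then move the first character to the end.
Starting from "vibrant": after the first operation, "yleudqw"; after the second, "leudqwy".

leudqwy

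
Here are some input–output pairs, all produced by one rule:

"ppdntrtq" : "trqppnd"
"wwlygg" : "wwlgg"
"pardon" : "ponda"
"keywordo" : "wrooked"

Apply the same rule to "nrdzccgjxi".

What's happening: sort the characters into reverse alphabetical order, then delete the first character.
Applying both steps to "nrdzccgjxi": "zxrnjigdcc", then "xrnjigdcc".

xrnjigdcc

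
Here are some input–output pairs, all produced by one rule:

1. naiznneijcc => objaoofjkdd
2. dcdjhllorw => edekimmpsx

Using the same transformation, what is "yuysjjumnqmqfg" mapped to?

zvztkkvnornrgh

The transformation: shift every letter 1 place forward in the alphabet (wrapping around).
Applying that to "yuysjjumnqmqfg" gives "zvztkkvnornrgh".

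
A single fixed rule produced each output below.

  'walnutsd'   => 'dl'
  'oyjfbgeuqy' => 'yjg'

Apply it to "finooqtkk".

knq

What's happening: move the last 3 characters to the front (rotate right by 3), then keep one character in every 3, starting at position 3 (positions 3rd, 6th, 9th, ...).
"finooqtkk" → "tkkfinooq" → "knq".
(Check on "walnutsd": → "tsdwalnu" → "dl" ✓)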